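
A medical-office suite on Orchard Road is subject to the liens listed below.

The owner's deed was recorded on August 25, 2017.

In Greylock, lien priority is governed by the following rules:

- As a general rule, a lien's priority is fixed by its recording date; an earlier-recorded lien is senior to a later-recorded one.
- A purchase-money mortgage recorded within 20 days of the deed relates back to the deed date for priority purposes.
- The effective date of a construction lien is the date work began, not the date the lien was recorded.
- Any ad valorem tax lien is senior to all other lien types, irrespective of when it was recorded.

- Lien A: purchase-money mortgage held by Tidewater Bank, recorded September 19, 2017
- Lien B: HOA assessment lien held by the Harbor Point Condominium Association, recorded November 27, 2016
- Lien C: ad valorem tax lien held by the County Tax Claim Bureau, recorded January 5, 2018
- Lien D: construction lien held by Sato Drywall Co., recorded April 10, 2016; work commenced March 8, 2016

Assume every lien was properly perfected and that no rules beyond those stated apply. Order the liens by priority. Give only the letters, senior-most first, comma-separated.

C, D, B, A

Effective dates after the stated exceptions: A was recorded 25 days after the deed, outside the 20-day window, so it keeps its recording date; D's effective date is March 8, 2016, when work began.
C, as an ad valorem tax lien, has superpriority and ranks first.
Remaining liens by effective date: D (March 8, 2016), B (November 27, 2016), A (September 19, 2017).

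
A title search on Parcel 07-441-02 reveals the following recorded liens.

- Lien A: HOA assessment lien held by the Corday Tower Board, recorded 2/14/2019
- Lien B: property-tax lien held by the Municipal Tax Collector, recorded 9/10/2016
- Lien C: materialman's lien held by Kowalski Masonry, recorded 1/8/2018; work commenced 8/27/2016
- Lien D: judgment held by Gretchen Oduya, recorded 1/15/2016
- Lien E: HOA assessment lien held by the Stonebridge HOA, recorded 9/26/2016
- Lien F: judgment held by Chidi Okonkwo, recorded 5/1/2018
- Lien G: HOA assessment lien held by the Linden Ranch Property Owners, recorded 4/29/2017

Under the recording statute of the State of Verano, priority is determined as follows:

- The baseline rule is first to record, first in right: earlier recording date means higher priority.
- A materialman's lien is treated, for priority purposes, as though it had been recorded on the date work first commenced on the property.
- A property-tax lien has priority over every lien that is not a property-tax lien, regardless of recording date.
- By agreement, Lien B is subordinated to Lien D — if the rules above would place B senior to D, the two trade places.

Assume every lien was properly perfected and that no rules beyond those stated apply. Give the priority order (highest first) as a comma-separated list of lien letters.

D, B, C, E, G, F, A

Adjusting effective dates: C relates back to 8/27/2016 (work commenced).
B is a property-tax lien, so it outranks all other liens regardless of date.
The other liens, earliest effective date first: D (1/15/2016), C (8/27/2016), E (9/26/2016), G (4/29/2017), F (5/1/2018), A (2/14/2019).
B is senior to D before the subordination, so the two trade places.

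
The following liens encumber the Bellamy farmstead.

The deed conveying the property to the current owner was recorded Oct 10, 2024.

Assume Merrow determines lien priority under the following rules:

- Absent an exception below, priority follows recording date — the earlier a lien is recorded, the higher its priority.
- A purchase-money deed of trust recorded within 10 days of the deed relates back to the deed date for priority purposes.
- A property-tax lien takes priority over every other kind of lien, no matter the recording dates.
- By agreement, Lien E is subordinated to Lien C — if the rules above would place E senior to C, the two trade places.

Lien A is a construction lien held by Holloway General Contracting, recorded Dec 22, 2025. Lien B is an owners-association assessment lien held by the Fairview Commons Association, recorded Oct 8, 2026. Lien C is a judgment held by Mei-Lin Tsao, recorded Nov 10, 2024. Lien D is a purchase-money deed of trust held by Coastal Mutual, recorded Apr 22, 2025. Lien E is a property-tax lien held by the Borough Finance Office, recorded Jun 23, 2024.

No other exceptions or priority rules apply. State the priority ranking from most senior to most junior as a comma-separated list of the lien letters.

First, effective dates: D was recorded 194 days after the deed, outside the 10-day window, so it keeps its recording date.
E is a property-tax lien and takes priority over every other lien.
Ordering the rest by effective date: C (Nov 10, 2024), D (Apr 22, 2025), A (Dec 22, 2025), B (Oct 8, 2026).
E would otherwise be senior to C, so under the subordination agreement E and C exchange positions.

C, E, D, A, B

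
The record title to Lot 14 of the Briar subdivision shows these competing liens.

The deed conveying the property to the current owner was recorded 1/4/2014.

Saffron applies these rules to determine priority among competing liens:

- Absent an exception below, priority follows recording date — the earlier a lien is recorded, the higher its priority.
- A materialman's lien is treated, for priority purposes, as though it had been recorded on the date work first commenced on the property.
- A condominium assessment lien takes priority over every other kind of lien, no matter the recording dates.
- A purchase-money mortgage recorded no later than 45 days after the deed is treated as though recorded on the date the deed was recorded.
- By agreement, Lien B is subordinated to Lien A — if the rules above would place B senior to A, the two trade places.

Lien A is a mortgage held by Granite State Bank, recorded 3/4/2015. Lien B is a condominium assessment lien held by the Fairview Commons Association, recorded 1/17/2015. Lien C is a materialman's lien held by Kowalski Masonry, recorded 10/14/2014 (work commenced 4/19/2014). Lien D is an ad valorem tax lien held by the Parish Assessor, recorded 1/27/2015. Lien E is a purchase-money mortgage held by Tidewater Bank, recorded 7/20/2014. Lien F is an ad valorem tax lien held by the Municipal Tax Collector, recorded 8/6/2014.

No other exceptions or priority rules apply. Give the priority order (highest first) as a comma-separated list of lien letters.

Effective dates: C relates back to 4/19/2014 (work commenced); E was recorded 197 days after the deed, outside the 45-day window, so it keeps its recording date.
B, as a condominium assessment lien, has superpriority and ranks first.
Ordering the rest by effective date: C (4/19/2014), E (7/20/2014), F (8/6/2014), D (1/27/2015), A (3/4/2015).
B would otherwise be senior to A, so under the subordination agreement B and A exchange positions.

A, C, E, F, D, B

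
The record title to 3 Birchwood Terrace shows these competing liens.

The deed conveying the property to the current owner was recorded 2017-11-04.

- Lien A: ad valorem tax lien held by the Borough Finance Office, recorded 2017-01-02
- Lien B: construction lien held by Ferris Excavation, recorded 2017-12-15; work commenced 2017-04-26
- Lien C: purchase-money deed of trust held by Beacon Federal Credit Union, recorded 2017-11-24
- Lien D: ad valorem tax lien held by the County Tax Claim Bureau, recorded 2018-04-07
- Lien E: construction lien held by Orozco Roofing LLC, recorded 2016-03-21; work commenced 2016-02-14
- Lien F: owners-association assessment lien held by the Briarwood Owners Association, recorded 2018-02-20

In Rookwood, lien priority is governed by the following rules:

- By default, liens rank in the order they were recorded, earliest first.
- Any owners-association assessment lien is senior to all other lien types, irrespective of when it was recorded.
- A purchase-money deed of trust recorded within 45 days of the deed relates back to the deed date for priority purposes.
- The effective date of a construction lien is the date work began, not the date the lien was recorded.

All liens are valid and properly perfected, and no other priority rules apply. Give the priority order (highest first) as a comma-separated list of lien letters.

First, effective dates: B's effective date is 2017-04-26, when work began; C was recorded within the 45-day window, so its effective date is the deed date 2017-11-04; E relates back to 2016-02-14 (work commenced).
As an owners-association assessment lien, F is senior to every other lien.
Ordering the rest by effective date: E (2016-02-14), A (2017-01-02), B (2017-04-26), C (2017-11-04), D (2018-04-07).

F, E, A, B, C, D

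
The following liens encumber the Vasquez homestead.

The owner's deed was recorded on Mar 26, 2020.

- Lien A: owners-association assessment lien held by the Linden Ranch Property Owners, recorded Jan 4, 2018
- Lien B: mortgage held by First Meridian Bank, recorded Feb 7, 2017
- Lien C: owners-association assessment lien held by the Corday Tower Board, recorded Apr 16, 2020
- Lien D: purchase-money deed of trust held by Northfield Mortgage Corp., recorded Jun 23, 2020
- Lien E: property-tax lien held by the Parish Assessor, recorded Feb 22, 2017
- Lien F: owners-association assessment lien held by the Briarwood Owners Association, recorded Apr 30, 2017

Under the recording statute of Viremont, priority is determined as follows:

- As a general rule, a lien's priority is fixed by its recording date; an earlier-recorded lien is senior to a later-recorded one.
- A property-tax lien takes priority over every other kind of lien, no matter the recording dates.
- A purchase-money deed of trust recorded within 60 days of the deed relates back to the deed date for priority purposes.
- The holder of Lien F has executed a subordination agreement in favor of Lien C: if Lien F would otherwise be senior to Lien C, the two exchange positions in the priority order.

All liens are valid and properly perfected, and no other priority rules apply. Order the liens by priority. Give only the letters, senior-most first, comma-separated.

E, B, C, A, F, D

First, effective dates: D was recorded 89 days after the deed, outside the 60-day window, so it keeps its recording date.
E is a property-tax lien, so it outranks all other liens regardless of date.
Among the remaining liens, by effective date: B (Feb 7, 2017), F (Apr 30, 2017), A (Jan 4, 2018), C (Apr 16, 2020), D (Jun 23, 2020).
Because F would otherwise rank above C, the subordination swaps them.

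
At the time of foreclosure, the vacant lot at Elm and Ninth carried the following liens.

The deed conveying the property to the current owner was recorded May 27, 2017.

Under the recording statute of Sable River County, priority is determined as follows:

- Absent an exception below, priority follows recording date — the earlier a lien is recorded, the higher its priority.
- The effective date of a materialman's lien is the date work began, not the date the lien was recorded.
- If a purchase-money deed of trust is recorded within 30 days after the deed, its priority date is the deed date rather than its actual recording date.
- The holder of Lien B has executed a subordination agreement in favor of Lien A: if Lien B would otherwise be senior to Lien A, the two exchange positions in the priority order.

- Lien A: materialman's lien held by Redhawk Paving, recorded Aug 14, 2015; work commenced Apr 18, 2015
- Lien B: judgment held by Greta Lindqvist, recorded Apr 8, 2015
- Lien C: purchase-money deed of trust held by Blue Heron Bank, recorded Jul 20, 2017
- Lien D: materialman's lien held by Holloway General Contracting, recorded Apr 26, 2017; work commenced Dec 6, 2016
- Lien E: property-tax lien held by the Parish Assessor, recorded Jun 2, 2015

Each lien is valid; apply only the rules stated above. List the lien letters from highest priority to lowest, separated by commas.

First, effective dates: A relates back to Apr 18, 2015 (work commenced); C was recorded 54 days after the deed, outside the 30-day window, so it keeps its recording date; D is treated as recorded Dec 6, 2016, the work-commencement date.
Ordering by effective date: B (Apr 8, 2015), A (Apr 18, 2015), E (Jun 2, 2015), D (Dec 6, 2016), C (Jul 20, 2017).
The subordination applies — B was senior to A — so B and A swap.

A, B, E, D, C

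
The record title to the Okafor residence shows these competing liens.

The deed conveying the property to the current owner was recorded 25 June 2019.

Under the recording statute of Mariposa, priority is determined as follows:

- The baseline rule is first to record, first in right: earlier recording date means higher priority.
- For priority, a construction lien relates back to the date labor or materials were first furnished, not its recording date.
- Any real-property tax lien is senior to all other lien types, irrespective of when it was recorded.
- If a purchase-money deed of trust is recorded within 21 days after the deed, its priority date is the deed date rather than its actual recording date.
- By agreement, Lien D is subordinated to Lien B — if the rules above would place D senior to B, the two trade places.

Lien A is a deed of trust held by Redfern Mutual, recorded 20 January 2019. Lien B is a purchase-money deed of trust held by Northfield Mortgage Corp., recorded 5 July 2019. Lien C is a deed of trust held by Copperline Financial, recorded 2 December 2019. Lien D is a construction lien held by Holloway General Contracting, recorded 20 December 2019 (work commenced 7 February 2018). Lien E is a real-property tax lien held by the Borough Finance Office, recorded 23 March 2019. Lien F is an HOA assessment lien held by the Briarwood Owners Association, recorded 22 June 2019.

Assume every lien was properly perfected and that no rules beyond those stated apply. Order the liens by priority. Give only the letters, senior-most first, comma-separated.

Effective dates: B was recorded within the 21-day window, so its effective date is the deed date 25 June 2019; D is treated as recorded 7 February 2018, the work-commencement date.
As a real-property tax lien, E is senior to every other lien.
The other liens, earliest effective date first: D (7 February 2018), A (20 January 2019), F (22 June 2019), B (25 June 2019), C (2 December 2019).
Because D would otherwise rank above B, the subordination swaps them.

E, B, A, F, D, C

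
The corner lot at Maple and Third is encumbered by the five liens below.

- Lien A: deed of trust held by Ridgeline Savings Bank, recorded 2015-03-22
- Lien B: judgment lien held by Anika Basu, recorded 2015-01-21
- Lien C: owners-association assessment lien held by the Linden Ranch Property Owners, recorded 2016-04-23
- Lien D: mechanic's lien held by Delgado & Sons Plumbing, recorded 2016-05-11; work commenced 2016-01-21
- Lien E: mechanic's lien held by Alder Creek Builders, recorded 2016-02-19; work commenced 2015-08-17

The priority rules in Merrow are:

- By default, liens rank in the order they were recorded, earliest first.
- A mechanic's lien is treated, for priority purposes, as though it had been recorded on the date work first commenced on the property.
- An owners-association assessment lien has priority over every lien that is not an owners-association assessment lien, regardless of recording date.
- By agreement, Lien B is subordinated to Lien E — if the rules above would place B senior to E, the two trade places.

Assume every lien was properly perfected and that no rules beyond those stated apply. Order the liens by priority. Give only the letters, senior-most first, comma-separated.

C, E, A, B, D

Effective dates after the stated exceptions: D is treated as recorded 2016-01-21, the work-commencement date; E is treated as recorded 2015-08-17, the work-commencement date.
C, as an owners-association assessment lien, has superpriority and ranks first.
Ordering the rest by effective date: B (2015-01-21), A (2015-03-22), E (2015-08-17), D (2016-01-21).
B is senior to E before the subordination, so the two trade places.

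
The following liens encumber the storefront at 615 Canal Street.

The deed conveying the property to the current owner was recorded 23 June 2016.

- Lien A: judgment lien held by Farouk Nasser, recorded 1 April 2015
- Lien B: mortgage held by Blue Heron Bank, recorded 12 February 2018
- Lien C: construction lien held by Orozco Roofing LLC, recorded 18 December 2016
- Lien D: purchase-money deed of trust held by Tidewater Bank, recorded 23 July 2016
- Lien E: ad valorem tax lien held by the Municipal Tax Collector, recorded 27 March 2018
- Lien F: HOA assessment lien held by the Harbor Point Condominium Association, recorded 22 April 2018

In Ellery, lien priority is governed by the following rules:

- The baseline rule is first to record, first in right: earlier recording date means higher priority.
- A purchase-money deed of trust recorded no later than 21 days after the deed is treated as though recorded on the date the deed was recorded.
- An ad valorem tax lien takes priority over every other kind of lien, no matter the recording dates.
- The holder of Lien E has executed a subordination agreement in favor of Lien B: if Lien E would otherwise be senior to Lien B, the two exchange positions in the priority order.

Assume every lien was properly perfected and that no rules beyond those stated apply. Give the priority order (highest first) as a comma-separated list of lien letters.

B, A, D, C, E, F

Adjusting effective dates: D missed the 21-day window (30 days after the deed), so its recording date stands.
E is an ad valorem tax lien, so it outranks all other liens regardless of date.
The other liens, earliest effective date first: A (1 April 2015), D (23 July 2016), C (18 December 2016), B (12 February 2018), F (22 April 2018).
Because E would otherwise rank above B, the subordination swaps them.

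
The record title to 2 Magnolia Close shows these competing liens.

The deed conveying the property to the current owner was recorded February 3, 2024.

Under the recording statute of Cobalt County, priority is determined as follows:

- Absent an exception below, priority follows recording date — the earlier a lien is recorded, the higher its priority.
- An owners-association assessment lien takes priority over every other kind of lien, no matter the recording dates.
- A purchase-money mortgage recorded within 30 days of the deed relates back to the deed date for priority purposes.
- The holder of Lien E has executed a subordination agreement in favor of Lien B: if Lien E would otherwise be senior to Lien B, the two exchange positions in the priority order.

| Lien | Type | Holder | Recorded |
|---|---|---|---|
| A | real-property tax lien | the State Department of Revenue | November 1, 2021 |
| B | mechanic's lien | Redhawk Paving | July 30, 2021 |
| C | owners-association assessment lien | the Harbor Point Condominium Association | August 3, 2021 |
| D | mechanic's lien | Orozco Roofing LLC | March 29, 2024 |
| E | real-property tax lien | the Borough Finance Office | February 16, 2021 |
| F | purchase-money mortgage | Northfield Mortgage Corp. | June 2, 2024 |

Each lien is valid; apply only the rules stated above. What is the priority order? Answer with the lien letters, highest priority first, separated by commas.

Adjusting effective dates: F was recorded 120 days after the deed, outside the 30-day window, so it keeps its recording date.
C, as an owners-association assessment lien, has superpriority and ranks first.
The other liens, earliest effective date first: E (February 16, 2021), B (July 30, 2021), A (November 1, 2021), D (March 29, 2024), F (June 2, 2024).
The subordination applies — E was senior to B — so E and B swap.

C, B, E, A, D, F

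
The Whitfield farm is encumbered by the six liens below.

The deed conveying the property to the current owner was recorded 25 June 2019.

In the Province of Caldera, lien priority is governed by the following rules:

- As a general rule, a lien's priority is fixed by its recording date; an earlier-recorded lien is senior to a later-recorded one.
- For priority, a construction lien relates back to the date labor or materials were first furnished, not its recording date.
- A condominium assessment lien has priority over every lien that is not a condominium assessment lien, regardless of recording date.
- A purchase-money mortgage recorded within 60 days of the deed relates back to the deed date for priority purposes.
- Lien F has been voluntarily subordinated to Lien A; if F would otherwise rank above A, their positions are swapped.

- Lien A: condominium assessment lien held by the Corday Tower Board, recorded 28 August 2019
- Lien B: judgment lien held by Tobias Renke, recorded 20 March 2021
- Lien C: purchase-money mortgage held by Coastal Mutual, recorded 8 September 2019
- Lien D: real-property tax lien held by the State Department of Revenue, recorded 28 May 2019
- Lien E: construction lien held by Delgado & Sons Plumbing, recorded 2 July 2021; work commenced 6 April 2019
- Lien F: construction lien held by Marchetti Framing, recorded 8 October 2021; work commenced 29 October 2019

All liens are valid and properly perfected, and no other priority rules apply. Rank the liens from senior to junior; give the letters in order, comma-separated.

First, effective dates: C missed the 60-day window (75 days after the deed), so its recording date stands; E's effective date is 6 April 2019, when work began; F is treated as recorded 29 October 2019, the work-commencement date.
A is a condominium assessment lien, so it outranks all other liens regardless of date.
Ordering the rest by effective date: E (6 April 2019), D (28 May 2019), C (8 September 2019), F (29 October 2019), B (20 March 2021).
F is already junior to A, so the subordination agreement changes nothing.

A, E, D, C, F, B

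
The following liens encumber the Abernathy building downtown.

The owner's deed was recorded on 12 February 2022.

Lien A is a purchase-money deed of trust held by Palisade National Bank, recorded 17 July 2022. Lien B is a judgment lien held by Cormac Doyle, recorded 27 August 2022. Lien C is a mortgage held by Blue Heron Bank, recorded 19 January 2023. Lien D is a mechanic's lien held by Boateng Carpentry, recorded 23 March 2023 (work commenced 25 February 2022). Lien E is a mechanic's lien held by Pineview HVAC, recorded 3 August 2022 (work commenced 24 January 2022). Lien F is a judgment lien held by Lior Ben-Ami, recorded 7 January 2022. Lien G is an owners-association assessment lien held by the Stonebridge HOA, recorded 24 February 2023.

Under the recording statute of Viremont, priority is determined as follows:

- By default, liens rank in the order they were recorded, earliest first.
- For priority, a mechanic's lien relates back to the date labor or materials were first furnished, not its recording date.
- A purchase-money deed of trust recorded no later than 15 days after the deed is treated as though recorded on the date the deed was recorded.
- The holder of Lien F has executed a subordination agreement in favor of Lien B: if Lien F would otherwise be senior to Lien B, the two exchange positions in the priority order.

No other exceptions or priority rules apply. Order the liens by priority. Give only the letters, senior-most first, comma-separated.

B, E, D, A, F, C, G

Effective dates after the stated exceptions: A was recorded 155 days after the deed, outside the 15-day window, so it keeps its recording date; D relates back to 25 February 2022 (work commenced); E is treated as recorded 24 January 2022, the work-commencement date.
By effective date: F (7 January 2022), E (24 January 2022), D (25 February 2022), A (17 July 2022), B (27 August 2022), C (19 January 2023), G (24 February 2023).
The subordination applies — F was senior to B — so F and B swap.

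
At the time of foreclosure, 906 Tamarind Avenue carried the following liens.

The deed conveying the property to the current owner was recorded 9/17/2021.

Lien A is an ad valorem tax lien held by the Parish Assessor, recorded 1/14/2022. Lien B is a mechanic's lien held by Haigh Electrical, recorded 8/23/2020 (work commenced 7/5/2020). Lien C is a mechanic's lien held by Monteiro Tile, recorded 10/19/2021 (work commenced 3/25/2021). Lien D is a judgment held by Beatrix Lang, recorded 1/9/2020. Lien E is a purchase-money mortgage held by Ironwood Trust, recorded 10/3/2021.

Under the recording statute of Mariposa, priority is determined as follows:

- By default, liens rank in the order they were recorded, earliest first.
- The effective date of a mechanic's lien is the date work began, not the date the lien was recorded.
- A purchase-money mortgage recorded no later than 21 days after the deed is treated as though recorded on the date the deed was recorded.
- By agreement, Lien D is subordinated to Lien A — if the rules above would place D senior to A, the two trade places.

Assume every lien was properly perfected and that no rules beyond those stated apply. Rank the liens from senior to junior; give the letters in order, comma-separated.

A, B, C, E, D

Adjusting effective dates: B is treated as recorded 7/5/2020, the work-commencement date; C relates back to 3/25/2021 (work commenced); E was recorded within the 21-day window, so its effective date is the deed date 9/17/2021.
By effective date, earliest first: D (1/9/2020), B (7/5/2020), C (3/25/2021), E (9/17/2021), A (1/14/2022).
D is senior to A before the subordination, so the two trade places.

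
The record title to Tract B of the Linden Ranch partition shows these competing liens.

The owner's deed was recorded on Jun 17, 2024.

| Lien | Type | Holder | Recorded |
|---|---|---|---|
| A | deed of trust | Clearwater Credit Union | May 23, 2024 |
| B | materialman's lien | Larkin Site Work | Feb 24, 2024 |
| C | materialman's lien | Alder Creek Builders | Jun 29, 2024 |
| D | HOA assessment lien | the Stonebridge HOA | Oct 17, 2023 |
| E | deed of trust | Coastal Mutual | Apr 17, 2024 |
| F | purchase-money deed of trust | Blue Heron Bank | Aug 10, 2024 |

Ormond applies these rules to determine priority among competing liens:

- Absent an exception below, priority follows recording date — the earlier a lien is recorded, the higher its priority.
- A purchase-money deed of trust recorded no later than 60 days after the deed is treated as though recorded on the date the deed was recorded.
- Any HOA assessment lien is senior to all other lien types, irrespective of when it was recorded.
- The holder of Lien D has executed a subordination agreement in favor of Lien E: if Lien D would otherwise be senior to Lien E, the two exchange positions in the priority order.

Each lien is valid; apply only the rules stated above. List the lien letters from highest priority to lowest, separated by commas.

Effective dates after the stated exceptions: F was recorded within the 60-day window, so its effective date is the deed date Jun 17, 2024.
D is an HOA assessment lien and takes priority over every other lien.
Remaining liens by effective date: B (Feb 24, 2024), E (Apr 17, 2024), A (May 23, 2024), F (Jun 17, 2024), C (Jun 29, 2024).
D is senior to E before the subordination, so the two trade places.

E, B, D, A, F, C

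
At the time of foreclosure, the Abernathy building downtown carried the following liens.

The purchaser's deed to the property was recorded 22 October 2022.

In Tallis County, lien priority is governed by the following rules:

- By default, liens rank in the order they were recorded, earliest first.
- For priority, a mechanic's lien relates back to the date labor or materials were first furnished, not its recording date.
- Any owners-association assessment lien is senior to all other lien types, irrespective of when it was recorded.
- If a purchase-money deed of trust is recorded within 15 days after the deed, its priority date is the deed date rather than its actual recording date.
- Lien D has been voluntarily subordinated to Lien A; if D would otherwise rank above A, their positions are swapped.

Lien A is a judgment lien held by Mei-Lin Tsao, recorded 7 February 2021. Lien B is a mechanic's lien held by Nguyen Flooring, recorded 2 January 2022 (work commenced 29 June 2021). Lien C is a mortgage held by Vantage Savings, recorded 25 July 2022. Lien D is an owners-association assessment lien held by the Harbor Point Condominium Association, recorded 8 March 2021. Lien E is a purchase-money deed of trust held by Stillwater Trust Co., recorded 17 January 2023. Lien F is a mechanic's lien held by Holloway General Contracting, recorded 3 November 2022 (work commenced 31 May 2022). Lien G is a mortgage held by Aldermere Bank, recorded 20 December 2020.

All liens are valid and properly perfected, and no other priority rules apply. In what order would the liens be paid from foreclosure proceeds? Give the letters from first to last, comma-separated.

Adjusting effective dates: B is treated as recorded 29 June 2021, the work-commencement date; E was recorded 87 days after the deed, outside the 15-day window, so it keeps its recording date; F relates back to 31 May 2022 (work commenced).
D, as an owners-association assessment lien, has superpriority and ranks first.
Among the remaining liens, by effective date: G (20 December 2020), A (7 February 2021), B (29 June 2021), F (31 May 2022), C (25 July 2022), E (17 January 2023).
Because D would otherwise rank above A, the subordination swaps them.

A, G, D, B, F, C, E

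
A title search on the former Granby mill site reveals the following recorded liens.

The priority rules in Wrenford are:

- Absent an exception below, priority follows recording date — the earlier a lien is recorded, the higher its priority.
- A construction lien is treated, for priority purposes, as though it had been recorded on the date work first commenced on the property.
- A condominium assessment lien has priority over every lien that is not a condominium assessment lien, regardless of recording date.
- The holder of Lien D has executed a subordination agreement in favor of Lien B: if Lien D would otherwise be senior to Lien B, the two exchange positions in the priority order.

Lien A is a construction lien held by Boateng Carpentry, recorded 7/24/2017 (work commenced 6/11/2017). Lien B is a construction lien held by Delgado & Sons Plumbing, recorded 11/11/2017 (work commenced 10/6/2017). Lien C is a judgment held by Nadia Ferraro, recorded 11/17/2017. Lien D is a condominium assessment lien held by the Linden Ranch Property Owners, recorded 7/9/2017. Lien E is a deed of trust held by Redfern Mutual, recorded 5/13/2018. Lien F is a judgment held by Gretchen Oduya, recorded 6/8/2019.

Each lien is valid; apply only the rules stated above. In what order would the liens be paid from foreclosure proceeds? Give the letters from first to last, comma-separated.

Effective dates: A is treated as recorded 6/11/2017, the work-commencement date; B relates back to 10/6/2017 (work commenced).
D is a condominium assessment lien and takes priority over every other lien.
Ordering the rest by effective date: A (6/11/2017), B (10/6/2017), C (11/17/2017), E (5/13/2018), F (6/8/2019).
D is senior to B before the subordination, so the two trade places.

B, A, D, C, E, F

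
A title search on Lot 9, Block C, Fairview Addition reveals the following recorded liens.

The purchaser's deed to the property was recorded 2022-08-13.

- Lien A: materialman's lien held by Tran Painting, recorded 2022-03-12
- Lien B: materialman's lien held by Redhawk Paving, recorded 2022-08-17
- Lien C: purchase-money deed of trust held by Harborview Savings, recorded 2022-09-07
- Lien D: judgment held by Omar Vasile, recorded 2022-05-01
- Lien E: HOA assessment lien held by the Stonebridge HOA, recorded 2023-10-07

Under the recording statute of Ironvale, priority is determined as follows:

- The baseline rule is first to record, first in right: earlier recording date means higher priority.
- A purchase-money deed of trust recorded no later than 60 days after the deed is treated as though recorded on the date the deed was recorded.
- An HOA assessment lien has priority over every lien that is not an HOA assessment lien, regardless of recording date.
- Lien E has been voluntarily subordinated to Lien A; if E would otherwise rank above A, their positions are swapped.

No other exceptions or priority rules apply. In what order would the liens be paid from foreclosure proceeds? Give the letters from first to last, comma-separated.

A, E, D, C, B

Effective dates: C was recorded within the 60-day window, so its effective date is the deed date 2022-08-13.
As an HOA assessment lien, E is senior to every other lien.
Among the remaining liens, by effective date: A (2022-03-12), D (2022-05-01), C (2022-08-13), B (2022-08-17).
Because E would otherwise rank above A, the subordination swaps them.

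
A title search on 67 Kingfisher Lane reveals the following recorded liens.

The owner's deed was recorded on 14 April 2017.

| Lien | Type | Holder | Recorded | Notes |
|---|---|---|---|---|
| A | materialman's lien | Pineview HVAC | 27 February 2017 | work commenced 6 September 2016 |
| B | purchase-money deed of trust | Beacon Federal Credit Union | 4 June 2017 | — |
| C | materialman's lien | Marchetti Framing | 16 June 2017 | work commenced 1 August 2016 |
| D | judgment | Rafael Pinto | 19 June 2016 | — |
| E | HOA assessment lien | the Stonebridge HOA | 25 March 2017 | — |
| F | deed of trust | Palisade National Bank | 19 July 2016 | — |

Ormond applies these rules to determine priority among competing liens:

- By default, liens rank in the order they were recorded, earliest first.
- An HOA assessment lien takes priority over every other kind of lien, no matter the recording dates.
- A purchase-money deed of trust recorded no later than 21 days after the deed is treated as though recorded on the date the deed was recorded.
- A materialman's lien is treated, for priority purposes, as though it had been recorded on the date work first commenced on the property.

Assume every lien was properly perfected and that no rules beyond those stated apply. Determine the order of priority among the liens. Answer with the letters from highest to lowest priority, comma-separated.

E, D, F, C, A, B

Effective dates: A relates back to 6 September 2016 (work commenced); B was recorded 51 days after the deed — beyond 21 days — so no relation-back applies; C is treated as recorded 1 August 2016, the work-commencement date.
As an HOA assessment lien, E is senior to every other lien.
The other liens, earliest effective date first: D (19 June 2016), F (19 July 2016), C (1 August 2016), A (6 September 2016), B (4 June 2017).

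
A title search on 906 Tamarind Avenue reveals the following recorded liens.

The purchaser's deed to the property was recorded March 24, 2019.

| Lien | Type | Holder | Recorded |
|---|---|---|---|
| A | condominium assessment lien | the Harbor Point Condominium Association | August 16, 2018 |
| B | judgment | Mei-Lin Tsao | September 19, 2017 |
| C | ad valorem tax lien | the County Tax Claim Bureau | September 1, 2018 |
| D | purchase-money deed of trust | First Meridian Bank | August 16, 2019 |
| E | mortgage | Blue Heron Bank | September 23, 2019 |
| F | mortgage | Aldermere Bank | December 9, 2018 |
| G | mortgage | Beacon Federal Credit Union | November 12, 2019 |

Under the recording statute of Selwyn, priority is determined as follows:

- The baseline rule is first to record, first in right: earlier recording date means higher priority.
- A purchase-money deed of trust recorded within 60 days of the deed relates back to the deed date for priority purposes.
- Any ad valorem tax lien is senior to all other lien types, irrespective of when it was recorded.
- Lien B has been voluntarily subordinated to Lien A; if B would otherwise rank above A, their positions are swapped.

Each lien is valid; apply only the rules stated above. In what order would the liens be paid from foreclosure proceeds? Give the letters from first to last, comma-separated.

C, A, B, F, D, E, G

First, effective dates: D was recorded 145 days after the deed, outside the 60-day window, so it keeps its recording date.
C is an ad valorem tax lien and takes priority over every other lien.
Remaining liens by effective date: B (September 19, 2017), A (August 16, 2018), F (December 9, 2018), D (August 16, 2019), E (September 23, 2019), G (November 12, 2019).
Because B would otherwise rank above A, the subordination swaps them.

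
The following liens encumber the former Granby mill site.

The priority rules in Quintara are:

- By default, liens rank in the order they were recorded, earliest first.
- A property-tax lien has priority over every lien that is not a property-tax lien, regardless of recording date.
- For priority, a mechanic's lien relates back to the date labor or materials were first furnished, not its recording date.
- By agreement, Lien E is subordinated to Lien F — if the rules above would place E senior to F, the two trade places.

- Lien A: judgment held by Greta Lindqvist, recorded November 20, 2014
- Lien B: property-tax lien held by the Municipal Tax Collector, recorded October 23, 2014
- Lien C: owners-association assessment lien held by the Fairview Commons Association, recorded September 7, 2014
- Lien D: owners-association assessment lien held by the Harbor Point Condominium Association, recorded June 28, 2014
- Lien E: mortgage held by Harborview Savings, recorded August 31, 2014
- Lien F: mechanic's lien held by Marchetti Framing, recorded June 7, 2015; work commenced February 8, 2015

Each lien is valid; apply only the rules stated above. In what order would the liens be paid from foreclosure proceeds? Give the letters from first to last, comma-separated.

Effective dates after the stated exceptions: F relates back to February 8, 2015 (work commenced).
As a property-tax lien, B is senior to every other lien.
Remaining liens by effective date: D (June 28, 2014), E (August 31, 2014), C (September 7, 2014), A (November 20, 2014), F (February 8, 2015).
E is senior to F before the subordination, so the two trade places.

B, D, F, C, A, E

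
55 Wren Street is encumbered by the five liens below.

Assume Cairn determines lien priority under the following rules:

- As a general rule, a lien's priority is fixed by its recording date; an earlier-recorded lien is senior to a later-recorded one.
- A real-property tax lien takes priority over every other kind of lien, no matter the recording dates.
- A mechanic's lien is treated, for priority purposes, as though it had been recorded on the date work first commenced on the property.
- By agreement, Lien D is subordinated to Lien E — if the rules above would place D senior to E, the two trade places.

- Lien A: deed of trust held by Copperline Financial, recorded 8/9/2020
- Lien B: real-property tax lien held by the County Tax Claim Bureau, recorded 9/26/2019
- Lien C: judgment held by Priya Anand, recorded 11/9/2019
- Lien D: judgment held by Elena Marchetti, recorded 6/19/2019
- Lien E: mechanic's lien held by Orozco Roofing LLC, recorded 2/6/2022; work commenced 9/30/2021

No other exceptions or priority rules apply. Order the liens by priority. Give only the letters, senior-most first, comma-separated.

B, E, C, A, D

Adjusting effective dates: E is treated as recorded 9/30/2021, the work-commencement date.
As a real-property tax lien, B is senior to every other lien.
Ordering the rest by effective date: D (6/19/2019), C (11/9/2019), A (8/9/2020), E (9/30/2021).
D would otherwise be senior to E, so under the subordination agreement D and E exchange positions.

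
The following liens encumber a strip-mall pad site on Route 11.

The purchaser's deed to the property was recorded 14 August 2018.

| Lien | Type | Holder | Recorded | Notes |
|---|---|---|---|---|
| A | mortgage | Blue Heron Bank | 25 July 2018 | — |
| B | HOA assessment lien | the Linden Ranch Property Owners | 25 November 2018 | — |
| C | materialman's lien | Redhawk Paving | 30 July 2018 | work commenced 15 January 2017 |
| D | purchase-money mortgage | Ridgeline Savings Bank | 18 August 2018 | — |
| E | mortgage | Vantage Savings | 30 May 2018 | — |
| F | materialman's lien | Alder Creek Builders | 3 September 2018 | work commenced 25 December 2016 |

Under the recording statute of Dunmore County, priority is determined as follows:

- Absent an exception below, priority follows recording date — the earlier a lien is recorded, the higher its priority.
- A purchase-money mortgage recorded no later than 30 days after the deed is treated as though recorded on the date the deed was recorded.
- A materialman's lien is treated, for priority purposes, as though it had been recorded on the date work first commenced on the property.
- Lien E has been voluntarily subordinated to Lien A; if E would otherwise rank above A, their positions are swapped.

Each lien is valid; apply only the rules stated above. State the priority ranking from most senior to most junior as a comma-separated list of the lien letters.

F, C, A, E, D, B

First, effective dates: C relates back to 15 January 2017 (work commenced); D's effective date is the deed date, 14 August 2018; F's effective date is 25 December 2016, when work began.
By effective date: F (25 December 2016), C (15 January 2017), E (30 May 2018), A (25 July 2018), D (14 August 2018), B (25 November 2018).
E would otherwise be senior to A, so under the subordination agreement E and A exchange positions.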